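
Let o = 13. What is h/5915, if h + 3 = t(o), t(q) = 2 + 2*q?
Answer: 5/1183 ≈ 0.0042265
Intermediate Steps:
h = 25 (h = -3 + (2 + 2*13) = -3 + (2 + 26) = -3 + 28 = 25)
h/5915 = 25/5915 = 25*(1/5915) = 5/1183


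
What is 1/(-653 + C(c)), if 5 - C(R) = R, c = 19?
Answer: -1/667 ≈ -0.0014993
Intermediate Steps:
C(R) = 5 - R
1/(-653 + C(c)) = 1/(-653 + (5 - 1*19)) = 1/(-653 + (5 - 19)) = 1/(-653 - 14) = 1/(-667) = -1/667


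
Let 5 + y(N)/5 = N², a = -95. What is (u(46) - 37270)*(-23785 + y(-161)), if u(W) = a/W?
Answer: -181387114425/46 ≈ -3.9432e+9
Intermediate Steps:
y(N) = -25 + 5*N²
u(W) = -95/W
(u(46) - 37270)*(-23785 + y(-161)) = (-95/46 - 37270)*(-23785 + (-25 + 5*(-161)²)) = (-95*1/46 - 37270)*(-23785 + (-25 + 5*25921)) = (-95/46 - 37270)*(-23785 + (-25 + 129605)) = -1714515*(-23785 + 129580)/46 = -1714515/46*105795 = -181387114425/46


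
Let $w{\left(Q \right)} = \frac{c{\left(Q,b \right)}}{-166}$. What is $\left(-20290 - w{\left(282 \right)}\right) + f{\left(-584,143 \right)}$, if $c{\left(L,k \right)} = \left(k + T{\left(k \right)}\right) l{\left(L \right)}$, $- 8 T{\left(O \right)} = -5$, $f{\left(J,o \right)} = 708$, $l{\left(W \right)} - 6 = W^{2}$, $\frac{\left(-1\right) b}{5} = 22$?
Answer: $- \frac{47796823}{664} \approx -71983.0$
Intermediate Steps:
$b = -110$ ($b = \left(-5\right) 22 = -110$)
$l{\left(W \right)} = 6 + W^{2}$
$T{\left(O \right)} = \frac{5}{8}$ ($T{\left(O \right)} = \left(- \frac{1}{8}\right) \left(-5\right) = \frac{5}{8}$)
$c{\left(L,k \right)} = \left(6 + L^{2}\right) \left(\frac{5}{8} + k\right)$ ($c{\left(L,k \right)} = \left(k + \frac{5}{8}\right) \left(6 + L^{2}\right) = \left(\frac{5}{8} + k\right) \left(6 + L^{2}\right) = \left(6 + L^{2}\right) \left(\frac{5}{8} + k\right)$)
$w{\left(Q \right)} = \frac{2625}{664} + \frac{875 Q^{2}}{1328}$ ($w{\left(Q \right)} = \frac{\frac{1}{8} \left(5 + 8 \left(-110\right)\right) \left(6 + Q^{2}\right)}{-166} = \frac{\left(5 - 880\right) \left(6 + Q^{2}\right)}{8} \left(- \frac{1}{166}\right) = \frac{1}{8} \left(-875\right) \left(6 + Q^{2}\right) \left(- \frac{1}{166}\right) = \left(- \frac{2625}{4} - \frac{875 Q^{2}}{8}\right) \left(- \frac{1}{166}\right) = \frac{2625}{664} + \frac{875 Q^{2}}{1328}$)
$\left(-20290 - w{\left(282 \right)}\right) + f{\left(-584,143 \right)} = \left(-20290 - \left(\frac{2625}{664} + \frac{875 \cdot 282^{2}}{1328}\right)\right) + 708 = \left(-20290 - \left(\frac{2625}{664} + \frac{875}{1328} \cdot 79524\right)\right) + 708 = \left(-20290 - \left(\frac{2625}{664} + \frac{17395875}{332}\right)\right) + 708 = \left(-20290 - \frac{34794375}{664}\right) + 708 = - \frac{48266935}{664} + 708 = - \frac{47796823}{664}$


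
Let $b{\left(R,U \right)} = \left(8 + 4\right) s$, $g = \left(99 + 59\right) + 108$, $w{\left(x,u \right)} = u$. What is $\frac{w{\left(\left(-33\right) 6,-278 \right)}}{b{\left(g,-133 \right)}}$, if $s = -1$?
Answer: $\frac{139}{6} \approx 23.167$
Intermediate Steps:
$g = 266$ ($g = 158 + 108 = 266$)
$b{\left(R,U \right)} = -12$ ($b{\left(R,U \right)} = \left(8 + 4\right) \left(-1\right) = 12 \left(-1\right) = -12$)
$\frac{w{\left(\left(-33\right) 6,-278 \right)}}{b{\left(g,-133 \right)}} = - \frac{278}{-12} = \left(-278\right) \left(- \frac{1}{12}\right) = \frac{139}{6}$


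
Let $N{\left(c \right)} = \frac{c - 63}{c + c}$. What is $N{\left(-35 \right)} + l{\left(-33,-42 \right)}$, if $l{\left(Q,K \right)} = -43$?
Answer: $- \frac{208}{5} \approx -41.6$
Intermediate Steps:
$N{\left(c \right)} = \frac{-63 + c}{2 c}$
$N{\left(-35 \right)} + l{\left(-33,-42 \right)} = \frac{-63 - 35}{2 \left(-35\right)} - 43 = \frac{1}{2} \left(- \frac{1}{35}\right) \left(-98\right) - 43 = \frac{7}{5} - 43 = - \frac{208}{5}$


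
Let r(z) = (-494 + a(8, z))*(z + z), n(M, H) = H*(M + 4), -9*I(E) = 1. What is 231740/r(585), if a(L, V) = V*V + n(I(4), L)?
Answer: 23174/39986167 ≈ 0.00057955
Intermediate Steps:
I(E) = -⅑ (I(E) = -⅑*1 = -⅑)
n(M, H) = H*(4 + M)
a(L, V) = V² + 35*L/9 (a(L, V) = V*V + L*(4 - ⅑) = V² + L*(35/9) = V² + 35*L/9)
r(z) = 2*z*(-4166/9 + z²) (r(z) = (-494 + (z² + (35/9)*8))*(z + z) = (-494 + (z² + 280/9))*(2*z) = (-494 + (280/9 + z²))*(2*z) = (-4166/9 + z²)*(2*z) = 2*z*(-4166/9 + z²))
231740/r(585) = 231740/((2*585*(-4166/9 + 585²))) = 231740/((2*585*(-4166/9 + 342225))) = 231740/((2*585*(3075859/9))) = 231740/399861670 = 231740*(1/399861670) = 23174/39986167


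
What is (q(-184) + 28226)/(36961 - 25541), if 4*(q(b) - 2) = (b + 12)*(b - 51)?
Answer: 38333/11420 ≈ 3.3567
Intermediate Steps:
q(b) = 2 + (-51 + b)*(12 + b)/4 (q(b) = 2 + ((b + 12)*(b - 51))/4 = 2 + ((12 + b)*(-51 + b))/4 = 2 + ((-51 + b)*(12 + b))/4 = 2 + (-51 + b)*(12 + b)/4)
(q(-184) + 28226)/(36961 - 25541) = ((-151 - 39/4*(-184) + (¼)*(-184)²) + 28226)/(36961 - 25541) = ((-151 + 1794 + (¼)*33856) + 28226)/11420 = ((-151 + 1794 + 8464) + 28226)*(1/11420) = (10107 + 28226)*(1/11420) = 38333*(1/11420) = 38333/11420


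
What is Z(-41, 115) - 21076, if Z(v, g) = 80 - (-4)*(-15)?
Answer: -21056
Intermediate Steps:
Z(v, g) = 20 (Z(v, g) = 80 - 1*60 = 80 - 60 = 20)
Z(-41, 115) - 21076 = 20 - 21076 = -21056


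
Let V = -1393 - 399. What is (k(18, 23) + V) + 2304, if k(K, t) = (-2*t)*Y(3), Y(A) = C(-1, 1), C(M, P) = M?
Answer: 558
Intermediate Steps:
Y(A) = -1
k(K, t) = 2*t (k(K, t) = -2*t*(-1) = 2*t)
V = -1792
(k(18, 23) + V) + 2304 = (2*23 - 1792) + 2304 = (46 - 1792) + 2304 = -1746 + 2304 = 558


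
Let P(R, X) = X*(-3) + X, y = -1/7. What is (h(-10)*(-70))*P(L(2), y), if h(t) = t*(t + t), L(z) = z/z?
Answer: -4000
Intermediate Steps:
L(z) = 1
y = -⅐ (y = -1*⅐ = -⅐ ≈ -0.14286)
P(R, X) = -2*X (P(R, X) = -3*X + X = -2*X)
h(t) = 2*t² (h(t) = t*(2*t) = 2*t²)
(h(-10)*(-70))*P(L(2), y) = ((2*(-10)²)*(-70))*(-2*(-⅐)) = ((2*100)*(-70))*(2/7) = (200*(-70))*(2/7) = -14000*2/7 = -4000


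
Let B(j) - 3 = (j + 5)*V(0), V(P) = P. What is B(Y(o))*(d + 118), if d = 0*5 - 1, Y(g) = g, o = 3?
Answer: 351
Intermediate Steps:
d = -1 (d = 0 - 1 = -1)
B(j) = 3 (B(j) = 3 + (j + 5)*0 = 3 + (5 + j)*0 = 3 + 0 = 3)
B(Y(o))*(d + 118) = 3*(-1 + 118) = 3*117 = 351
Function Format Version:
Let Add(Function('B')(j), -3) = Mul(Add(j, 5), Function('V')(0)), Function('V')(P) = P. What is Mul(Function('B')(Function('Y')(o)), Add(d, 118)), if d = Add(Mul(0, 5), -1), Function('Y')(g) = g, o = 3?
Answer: 351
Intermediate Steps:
d = -1 (d = Add(0, -1) = -1)
Function('B')(j) = 3 (Function('B')(j) = Add(3, Mul(Add(j, 5), 0)) = Add(3, Mul(Add(5, j), 0)) = Add(3, 0) = 3)
Mul(Function('B')(Function('Y')(o)), Add(d, 118)) = Mul(3, Add(-1, 118)) = Mul(3, 117) = 351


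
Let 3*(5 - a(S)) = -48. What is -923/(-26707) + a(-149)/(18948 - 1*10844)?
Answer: 8040839/216433528 ≈ 0.037152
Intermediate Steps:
a(S) = 21 (a(S) = 5 - 1/3*(-48) = 5 + 16 = 21)
-923/(-26707) + a(-149)/(18948 - 1*10844) = -923/(-26707) + 21/(18948 - 1*10844) = -923*(-1/26707) + 21/(18948 - 10844) = 923/26707 + 21/8104 = 8040839/216433528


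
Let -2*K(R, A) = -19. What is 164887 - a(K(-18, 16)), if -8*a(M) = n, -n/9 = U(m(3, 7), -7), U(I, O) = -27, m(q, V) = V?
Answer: 1319339/8 ≈ 1.6492e+5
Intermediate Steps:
n = 243 (n = -9*(-27) = 243)
K(R, A) = 19/2 (K(R, A) = -½*(-19) = 19/2)
a(M) = -243/8 (a(M) = -⅛*243 = -243/8)
164887 - a(K(-18, 16)) = 164887 - 1*(-243/8) = 164887 + 243/8 = 1319339/8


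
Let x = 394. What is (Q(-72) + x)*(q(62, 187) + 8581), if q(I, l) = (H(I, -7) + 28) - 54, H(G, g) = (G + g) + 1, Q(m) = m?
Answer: 2772742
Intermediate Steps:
H(G, g) = 1 + G + g
q(I, l) = -32 + I (q(I, l) = ((1 + I - 7) + 28) - 54 = ((-6 + I) + 28) - 54 = (22 + I) - 54 = -32 + I)
(Q(-72) + x)*(q(62, 187) + 8581) = (-72 + 394)*((-32 + 62) + 8581) = 322*(30 + 8581) = 322*8611 = 2772742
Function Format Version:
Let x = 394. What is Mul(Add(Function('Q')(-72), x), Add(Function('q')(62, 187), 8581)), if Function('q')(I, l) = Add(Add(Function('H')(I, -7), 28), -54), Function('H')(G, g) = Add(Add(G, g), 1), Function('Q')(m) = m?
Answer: 2772742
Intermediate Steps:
Function('H')(G, g) = Add(1, G, g)
Function('q')(I, l) = Add(-32, I) (Function('q')(I, l) = Add(Add(Add(1, I, -7), 28), -54) = Add(Add(Add(-6, I), 28), -54) = Add(Add(22, I), -54) = Add(-32, I))
Mul(Add(Function('Q')(-72), x), Add(Function('q')(62, 187), 8581)) = Mul(Add(-72, 394), Add(Add(-32, 62), 8581)) = Mul(322, Add(30, 8581)) = Mul(322, 8611) = 2772742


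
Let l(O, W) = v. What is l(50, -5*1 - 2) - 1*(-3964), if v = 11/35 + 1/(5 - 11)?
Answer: 832471/210 ≈ 3964.1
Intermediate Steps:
v = 31/210 (v = 11*(1/35) + 1/(-6) = 11/35 + 1*(-⅙) = 11/35 - ⅙ = 31/210 ≈ 0.14762)
l(O, W) = 31/210
l(50, -5*1 - 2) - 1*(-3964) = 31/210 - 1*(-3964) = 31/210 + 3964 = 832471/210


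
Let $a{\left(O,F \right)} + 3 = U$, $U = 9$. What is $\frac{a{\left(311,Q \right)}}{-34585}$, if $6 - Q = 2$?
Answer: $- \frac{6}{34585} \approx -0.00017349$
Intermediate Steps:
$Q = 4$ ($Q = 6 - 2 = 4$)
$a{\left(O,F \right)} = 6$ ($a{\left(O,F \right)} = -3 + 9 = 6$)
$\frac{a{\left(311,Q \right)}}{-34585} = \frac{6}{-34585} = 6 \left(- \frac{1}{34585}\right) = - \frac{6}{34585}$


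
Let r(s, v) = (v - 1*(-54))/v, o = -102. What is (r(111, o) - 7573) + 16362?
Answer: 149421/17 ≈ 8789.5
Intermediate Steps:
r(s, v) = (54 + v)/v (r(s, v) = (v + 54)/v = (54 + v)/v)
(r(111, o) - 7573) + 16362 = ((54 - 102)/(-102) - 7573) + 16362 = (-1/102*(-48) - 7573) + 16362 = (8/17 - 7573) + 16362 = -128733/17 + 16362 = 149421/17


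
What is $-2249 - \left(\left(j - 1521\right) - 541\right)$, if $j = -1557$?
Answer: $1370$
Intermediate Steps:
$-2249 - \left(\left(j - 1521\right) - 541\right) = -2249 - \left(\left(-1557 - 1521\right) - 541\right) = -2249 - \left(-3078 - 541\right) = -2249 - -3619 = -2249 + 3619 = 1370$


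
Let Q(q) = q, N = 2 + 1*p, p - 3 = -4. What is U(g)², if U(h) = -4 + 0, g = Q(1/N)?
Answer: 16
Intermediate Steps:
p = -1 (p = 3 - 4 = -1)
N = 1 (N = 2 + 1*(-1) = 2 - 1 = 1)
g = 1 (g = 1/1 = 1)
U(h) = -4
U(g)² = (-4)² = 16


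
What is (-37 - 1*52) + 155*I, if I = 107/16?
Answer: 15161/16 ≈ 947.56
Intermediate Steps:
I = 107/16 (I = 107*(1/16) = 107/16 ≈ 6.6875)
(-37 - 1*52) + 155*I = (-37 - 1*52) + 155*(107/16) = (-37 - 52) + 16585/16 = -89 + 16585/16 = 15161/16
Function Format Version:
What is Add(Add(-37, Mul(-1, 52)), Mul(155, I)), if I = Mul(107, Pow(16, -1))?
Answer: Rational(15161, 16) ≈ 947.56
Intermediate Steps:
I = Rational(107, 16) (I = Mul(107, Rational(1, 16)) = Rational(107, 16) ≈ 6.6875)
Add(Add(-37, Mul(-1, 52)), Mul(155, I)) = Add(Add(-37, Mul(-1, 52)), Mul(155, Rational(107, 16))) = Add(Add(-37, -52), Rational(16585, 16)) = Add(-89, Rational(16585, 16)) = Rational(15161, 16)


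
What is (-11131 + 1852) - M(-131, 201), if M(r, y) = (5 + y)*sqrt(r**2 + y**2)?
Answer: -9279 - 206*sqrt(57562) ≈ -58703.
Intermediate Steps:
M(r, y) = sqrt(r**2 + y**2)*(5 + y)
(-11131 + 1852) - M(-131, 201) = (-11131 + 1852) - sqrt((-131)**2 + 201**2)*(5 + 201) = -9279 - sqrt(17161 + 40401)*206 = -9279 - sqrt(57562)*206 = -9279 - 206*sqrt(57562)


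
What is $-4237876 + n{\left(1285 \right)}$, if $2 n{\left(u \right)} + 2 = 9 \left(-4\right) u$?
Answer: $-4261007$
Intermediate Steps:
$n{\left(u \right)} = -1 - 18 u$ ($n{\left(u \right)} = -1 + \frac{9 \left(-4\right) u}{2} = -1 + \frac{\left(-36\right) u}{2} = -1 - 18 u$)
$-4237876 + n{\left(1285 \right)} = -4237876 - 23131 = -4261007$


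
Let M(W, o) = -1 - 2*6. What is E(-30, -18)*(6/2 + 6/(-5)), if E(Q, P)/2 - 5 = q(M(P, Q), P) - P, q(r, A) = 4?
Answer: 486/5 ≈ 97.200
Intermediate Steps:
M(W, o) = -13 (M(W, o) = -1 - 12 = -13)
E(Q, P) = 18 - 2*P (E(Q, P) = 10 + 2*(4 - P) = 10 + (8 - 2*P) = 18 - 2*P)
E(-30, -18)*(6/2 + 6/(-5)) = (18 - 2*(-18))*(6/2 + 6/(-5)) = (18 + 36)*(6*(½) + 6*(-⅕)) = 54*(3 - 6/5) = 54*(9/5) = 486/5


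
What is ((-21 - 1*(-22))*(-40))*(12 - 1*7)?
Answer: -200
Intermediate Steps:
((-21 - 1*(-22))*(-40))*(12 - 1*7) = ((-21 + 22)*(-40))*(12 - 7) = (1*(-40))*5 = -40*5 = -200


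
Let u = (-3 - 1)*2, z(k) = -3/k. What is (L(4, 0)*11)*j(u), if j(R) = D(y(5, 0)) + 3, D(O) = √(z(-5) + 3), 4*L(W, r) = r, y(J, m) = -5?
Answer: 0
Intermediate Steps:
L(W, r) = r/4
u = -8 (u = -4*2 = -8)
D(O) = 3*√10/5 (D(O) = √(-3/(-5) + 3) = √(-3*(-⅕) + 3) = √(⅗ + 3) = √(18/5) = 3*√10/5)
j(R) = 3 + 3*√10/5 (j(R) = 3*√10/5 + 3 = 3 + 3*√10/5)
(L(4, 0)*11)*j(u) = (((¼)*0)*11)*(3 + 3*√10/5) = (0*11)*(3 + 3*√10/5) = 0*(3 + 3*√10/5) = 0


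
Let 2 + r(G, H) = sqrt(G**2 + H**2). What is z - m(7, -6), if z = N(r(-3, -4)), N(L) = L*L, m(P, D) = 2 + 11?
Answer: -4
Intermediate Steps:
r(G, H) = -2 + sqrt(G**2 + H**2)
m(P, D) = 13
N(L) = L**2
z = 9 (z = (-2 + sqrt((-3)**2 + (-4)**2))**2 = (-2 + sqrt(9 + 16))**2 = (-2 + sqrt(25))**2 = (-2 + 5)**2 = 3**2 = 9)
z - m(7, -6) = 9 - 1*13 = 9 - 13 = -4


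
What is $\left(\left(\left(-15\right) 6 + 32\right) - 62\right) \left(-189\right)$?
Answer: $22680$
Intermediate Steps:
$\left(\left(\left(-15\right) 6 + 32\right) - 62\right) \left(-189\right) = \left(\left(-90 + 32\right) - 62\right) \left(-189\right) = \left(-58 - 62\right) \left(-189\right) = \left(-120\right) \left(-189\right) = 22680$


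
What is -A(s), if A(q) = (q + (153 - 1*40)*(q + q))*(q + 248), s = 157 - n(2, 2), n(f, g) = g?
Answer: -14179555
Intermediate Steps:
s = 155 (s = 157 - 1*2 = 157 - 2 = 155)
A(q) = 227*q*(248 + q) (A(q) = (q + (153 - 40)*(2*q))*(248 + q) = (q + 113*(2*q))*(248 + q) = (q + 226*q)*(248 + q) = (227*q)*(248 + q) = 227*q*(248 + q))
-A(s) = -227*155*(248 + 155) = -227*155*403 = -1*14179555 = -14179555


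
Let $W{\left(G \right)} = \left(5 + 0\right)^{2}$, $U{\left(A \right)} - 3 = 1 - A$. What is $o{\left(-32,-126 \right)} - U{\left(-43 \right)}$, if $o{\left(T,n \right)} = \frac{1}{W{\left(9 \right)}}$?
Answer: $- \frac{1174}{25} \approx -46.96$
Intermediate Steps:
$U{\left(A \right)} = 4 - A$ ($U{\left(A \right)} = 3 - \left(-1 + A\right) = 4 - A$)
$W{\left(G \right)} = 25$ ($W{\left(G \right)} = 5^{2} = 25$)
$o{\left(T,n \right)} = \frac{1}{25}$
$o{\left(-32,-126 \right)} - U{\left(-43 \right)} = \frac{1}{25} - \left(4 - -43\right) = \frac{1}{25} - \left(4 + 43\right) = \frac{1}{25} - 47 = - \frac{1174}{25}$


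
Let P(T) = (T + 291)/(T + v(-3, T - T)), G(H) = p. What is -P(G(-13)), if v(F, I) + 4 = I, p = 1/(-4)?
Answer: 1163/17 ≈ 68.412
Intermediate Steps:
p = -¼ ≈ -0.25000
G(H) = -¼
v(F, I) = -4 + I
P(T) = (291 + T)/(-4 + T) (P(T) = (T + 291)/(T + (-4 + (T - T))) = (291 + T)/(T + (-4 + 0)) = (291 + T)/(T - 4) = (291 + T)/(-4 + T))
-P(G(-13)) = -(291 - ¼)/(-4 - ¼) = -1163/((-17/4)*4) = -(-4)*1163/(17*4) = -1*(-1163/17) = 1163/17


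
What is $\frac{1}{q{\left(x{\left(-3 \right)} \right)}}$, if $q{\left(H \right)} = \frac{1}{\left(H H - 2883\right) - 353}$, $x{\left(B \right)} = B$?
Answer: $-3227$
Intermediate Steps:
$q{\left(H \right)} = \frac{1}{-3236 + H^{2}}$ ($q{\left(H \right)} = \frac{1}{\left(H^{2} - 2883\right) - 353} = \frac{1}{\left(-2883 + H^{2}\right) - 353} = \frac{1}{-3236 + H^{2}}$)
$\frac{1}{q{\left(x{\left(-3 \right)} \right)}} = \frac{1}{\frac{1}{-3236 + \left(-3\right)^{2}}} = \frac{1}{\frac{1}{-3236 + 9}} = \frac{1}{\frac{1}{-3227}} = \frac{1}{- \frac{1}{3227}} = -3227$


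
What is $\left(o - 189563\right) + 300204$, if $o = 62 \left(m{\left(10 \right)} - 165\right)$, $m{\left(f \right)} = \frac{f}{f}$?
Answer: $100473$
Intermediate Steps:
$m{\left(f \right)} = 1$
$o = -10168$ ($o = 62 \left(1 - 165\right) = 62 \left(-164\right) = -10168$)
$\left(o - 189563\right) + 300204 = \left(-10168 - 189563\right) + 300204 = -199731 + 300204 = 100473$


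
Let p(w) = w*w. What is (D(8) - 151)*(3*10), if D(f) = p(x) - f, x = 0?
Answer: -4770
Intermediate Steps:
p(w) = w**2
D(f) = -f (D(f) = 0**2 - f = 0 - f = -f)
(D(8) - 151)*(3*10) = (-1*8 - 151)*(3*10) = (-8 - 151)*30 = -159*30 = -4770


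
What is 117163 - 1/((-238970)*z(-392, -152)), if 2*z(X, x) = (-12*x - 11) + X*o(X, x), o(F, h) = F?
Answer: 2176556891968236/18577169345 ≈ 1.1716e+5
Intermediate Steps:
z(X, x) = -11/2 + X²/2 - 6*x (z(X, x) = ((-12*x - 11) + X*X)/2 = ((-11 - 12*x) + X²)/2 = (-11 + X² - 12*x)/2 = -11/2 + X²/2 - 6*x)
117163 - 1/((-238970)*z(-392, -152)) = 117163 - 1/((-238970)*(-11/2 + (½)*(-392)² - 6*(-152))) = 117163 - (-1)/(238970*(-11/2 + (½)*153664 + 912)) = 117163 - (-1)/(238970*(-11/2 + 76832 + 912)) = 117163 - (-1)/(238970*155477/2) = 117163 - (-1)*2/(238970*155477) = 117163 - 1*(-1/18577169345) = 117163 + 1/18577169345 = 2176556891968236/18577169345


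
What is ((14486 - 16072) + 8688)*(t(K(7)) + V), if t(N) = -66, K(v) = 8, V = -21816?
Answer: -155405964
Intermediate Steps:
((14486 - 16072) + 8688)*(t(K(7)) + V) = ((14486 - 16072) + 8688)*(-66 - 21816) = (-1586 + 8688)*(-21882) = 7102*(-21882) = -155405964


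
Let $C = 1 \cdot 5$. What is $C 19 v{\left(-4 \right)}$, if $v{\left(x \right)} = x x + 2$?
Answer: $1710$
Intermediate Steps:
$C = 5$
$v{\left(x \right)} = 2 + x^{2}$ ($v{\left(x \right)} = x^{2} + 2 = 2 + x^{2}$)
$C 19 v{\left(-4 \right)} = 5 \cdot 19 \left(2 + \left(-4\right)^{2}\right) = 95 \left(2 + 16\right) = 95 \cdot 18 = 1710$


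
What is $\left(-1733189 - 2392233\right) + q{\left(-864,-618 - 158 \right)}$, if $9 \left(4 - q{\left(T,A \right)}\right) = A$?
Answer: $- \frac{37127986}{9} \approx -4.1253 \cdot 10^{6}$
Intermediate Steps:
$q{\left(T,A \right)} = 4 - \frac{A}{9}$
$\left(-1733189 - 2392233\right) + q{\left(-864,-618 - 158 \right)} = \left(-1733189 - 2392233\right) - \left(-4 + \frac{-618 - 158}{9}\right) = -4125422 - \left(-4 + \frac{-618 - 158}{9}\right) = -4125422 + \left(4 - - \frac{776}{9}\right) = -4125422 + \left(4 + \frac{776}{9}\right) = -4125422 + \frac{812}{9} = - \frac{37127986}{9}$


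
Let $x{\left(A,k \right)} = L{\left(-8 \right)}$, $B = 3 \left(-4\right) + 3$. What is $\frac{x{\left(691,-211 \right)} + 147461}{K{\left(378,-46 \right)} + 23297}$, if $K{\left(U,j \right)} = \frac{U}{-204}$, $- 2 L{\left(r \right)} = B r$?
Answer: $\frac{1002490}{158407} \approx 6.3286$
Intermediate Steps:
$B = -9$ ($B = -12 + 3 = -9$)
$L{\left(r \right)} = \frac{9 r}{2}$ ($L{\left(r \right)} = - \frac{\left(-9\right) r}{2} = \frac{9 r}{2}$)
$x{\left(A,k \right)} = -36$ ($x{\left(A,k \right)} = \frac{9}{2} \left(-8\right) = -36$)
$K{\left(U,j \right)} = - \frac{U}{204}$ ($K{\left(U,j \right)} = U \left(- \frac{1}{204}\right) = - \frac{U}{204}$)
$\frac{x{\left(691,-211 \right)} + 147461}{K{\left(378,-46 \right)} + 23297} = \frac{-36 + 147461}{\left(- \frac{1}{204}\right) 378 + 23297} = \frac{147425}{- \frac{63}{34} + 23297} = \frac{147425}{\frac{792035}{34}} = 147425 \cdot \frac{34}{792035} = \frac{1002490}{158407}$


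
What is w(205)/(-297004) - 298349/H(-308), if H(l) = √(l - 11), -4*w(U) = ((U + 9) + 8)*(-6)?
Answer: -333/297004 + 298349*I*√319/319 ≈ -0.0011212 + 16704.0*I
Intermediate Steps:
w(U) = 51/2 + 3*U/2 (w(U) = -((U + 9) + 8)*(-6)/4 = -((9 + U) + 8)*(-6)/4 = -(17 + U)*(-6)/4 = -(-102 - 6*U)/4 = 51/2 + 3*U/2)
H(l) = √(-11 + l)
w(205)/(-297004) - 298349/H(-308) = (51/2 + (3/2)*205)/(-297004) - 298349/√(-11 - 308) = (51/2 + 615/2)*(-1/297004) - 298349*(-I*√319/319) = 333*(-1/297004) - 298349*(-I*√319/319) = -333/297004 - (-298349)*I*√319/319 = -333/297004 + 298349*I*√319/319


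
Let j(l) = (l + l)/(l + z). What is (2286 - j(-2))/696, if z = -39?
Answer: 46861/14268 ≈ 3.2843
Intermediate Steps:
j(l) = 2*l/(-39 + l) (j(l) = (l + l)/(l - 39) = (2*l)/(-39 + l) = 2*l/(-39 + l))
(2286 - j(-2))/696 = (2286 - 2*(-2)/(-39 - 2))/696 = (2286 - 2*(-2)/(-41))*(1/696) = (2286 - 2*(-2)*(-1)/41)*(1/696) = (2286 - 1*4/41)*(1/696) = (2286 - 4/41)*(1/696) = (93722/41)*(1/696) = 46861/14268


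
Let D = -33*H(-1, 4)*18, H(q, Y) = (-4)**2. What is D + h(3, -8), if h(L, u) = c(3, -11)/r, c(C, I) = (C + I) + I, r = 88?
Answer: -836371/88 ≈ -9504.2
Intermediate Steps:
H(q, Y) = 16
c(C, I) = C + 2*I
h(L, u) = -19/88 (h(L, u) = (3 + 2*(-11))/88 = (3 - 22)*(1/88) = -19*1/88 = -19/88)
D = -9504 (D = -33*16*18 = -528*18 = -9504)
D + h(3, -8) = -9504 - 19/88 = -836371/88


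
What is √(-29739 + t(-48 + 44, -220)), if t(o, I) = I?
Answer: I*√29959 ≈ 173.09*I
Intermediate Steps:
√(-29739 + t(-48 + 44, -220)) = √(-29739 - 220) = √(-29959) = I*√29959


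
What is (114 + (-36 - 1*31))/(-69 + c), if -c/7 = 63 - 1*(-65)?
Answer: -47/965 ≈ -0.048705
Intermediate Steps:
c = -896 (c = -7*(63 - 1*(-65)) = -7*(63 + 65) = -7*128 = -896)
(114 + (-36 - 1*31))/(-69 + c) = (114 + (-36 - 1*31))/(-69 - 896) = (114 + (-36 - 31))/(-965) = (114 - 67)*(-1/965) = 47*(-1/965) = -47/965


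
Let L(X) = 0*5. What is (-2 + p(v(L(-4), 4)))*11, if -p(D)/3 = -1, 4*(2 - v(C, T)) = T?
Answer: 11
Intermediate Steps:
L(X) = 0
v(C, T) = 2 - T/4
p(D) = 3 (p(D) = -3*(-1) = 3)
(-2 + p(v(L(-4), 4)))*11 = (-2 + 3)*11 = 1*11 = 11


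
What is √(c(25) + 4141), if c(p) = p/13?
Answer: √700154/13 ≈ 64.365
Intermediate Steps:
c(p) = p/13 (c(p) = p*(1/13) = p/13)
√(c(25) + 4141) = √((1/13)*25 + 4141) = √(25/13 + 4141) = √(53858/13) = √700154/13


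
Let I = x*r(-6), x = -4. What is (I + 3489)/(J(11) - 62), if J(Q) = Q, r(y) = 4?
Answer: -3473/51 ≈ -68.098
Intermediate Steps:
I = -16 (I = -4*4 = -16)
(I + 3489)/(J(11) - 62) = (-16 + 3489)/(11 - 62) = 3473/(-51) = 3473*(-1/51) = -3473/51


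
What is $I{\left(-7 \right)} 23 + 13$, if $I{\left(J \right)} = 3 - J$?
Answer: $243$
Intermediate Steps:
$I{\left(-7 \right)} 23 + 13 = \left(3 - -7\right) 23 + 13 = \left(3 + 7\right) 23 + 13 = 10 \cdot 23 + 13 = 230 + 13 = 243$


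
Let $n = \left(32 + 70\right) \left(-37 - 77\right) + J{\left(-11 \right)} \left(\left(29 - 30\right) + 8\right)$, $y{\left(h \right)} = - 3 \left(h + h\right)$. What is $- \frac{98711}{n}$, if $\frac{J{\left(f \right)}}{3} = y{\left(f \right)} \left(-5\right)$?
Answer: $\frac{98711}{18558} \approx 5.3191$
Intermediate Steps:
$y{\left(h \right)} = - 6 h$ ($y{\left(h \right)} = - 3 \cdot 2 h = - 6 h$)
$J{\left(f \right)} = 90 f$ ($J{\left(f \right)} = 3 - 6 f \left(-5\right) = 3 \cdot 30 f = 90 f$)
$n = -18558$ ($n = \left(32 + 70\right) \left(-37 - 77\right) + 90 \left(-11\right) \left(\left(29 - 30\right) + 8\right) = 102 \left(-114\right) - 990 \left(-1 + 8\right) = -11628 - 6930 = -18558$)
$- \frac{98711}{n} = - \frac{98711}{-18558} = \left(-98711\right) \left(- \frac{1}{18558}\right) = \frac{98711}{18558}$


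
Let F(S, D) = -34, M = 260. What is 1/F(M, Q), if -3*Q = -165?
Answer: -1/34 ≈ -0.029412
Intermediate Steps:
Q = 55 (Q = -⅓*(-165) = 55)
1/F(M, Q) = 1/(-34) = -1/34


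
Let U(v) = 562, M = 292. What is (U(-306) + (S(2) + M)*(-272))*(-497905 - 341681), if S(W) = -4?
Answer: 65297961564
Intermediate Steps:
(U(-306) + (S(2) + M)*(-272))*(-497905 - 341681) = (562 + (-4 + 292)*(-272))*(-497905 - 341681) = (562 + 288*(-272))*(-839586) = (562 - 78336)*(-839586) = -77774*(-839586) = 65297961564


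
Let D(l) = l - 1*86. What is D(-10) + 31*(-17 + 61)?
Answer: 1268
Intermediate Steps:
D(l) = -86 + l (D(l) = l - 86 = -86 + l)
D(-10) + 31*(-17 + 61) = (-86 - 10) + 31*(-17 + 61) = -96 + 31*44 = -96 + 1364 = 1268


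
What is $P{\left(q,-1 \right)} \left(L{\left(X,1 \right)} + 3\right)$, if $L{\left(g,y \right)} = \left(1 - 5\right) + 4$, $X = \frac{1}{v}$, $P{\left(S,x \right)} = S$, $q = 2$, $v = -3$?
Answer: $6$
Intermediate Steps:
$X = - \frac{1}{3}$ ($X = \frac{1}{-3} = - \frac{1}{3} \approx -0.33333$)
$L{\left(g,y \right)} = 0$ ($L{\left(g,y \right)} = -4 + 4 = 0$)
$P{\left(q,-1 \right)} \left(L{\left(X,1 \right)} + 3\right) = 2 \left(0 + 3\right) = 2 \cdot 3 = 6$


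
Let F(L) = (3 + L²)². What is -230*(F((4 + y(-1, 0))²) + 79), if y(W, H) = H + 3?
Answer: -1329237850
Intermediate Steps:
y(W, H) = 3 + H
-230*(F((4 + y(-1, 0))²) + 79) = -230*((3 + ((4 + (3 + 0))²)²)² + 79) = -230*((3 + ((4 + 3)²)²)² + 79) = -230*((3 + (7²)²)² + 79) = -230*((3 + 49²)² + 79) = -230*((3 + 2401)² + 79) = -230*(2404² + 79) = -230*(5779216 + 79) = -230*5779295 = -1329237850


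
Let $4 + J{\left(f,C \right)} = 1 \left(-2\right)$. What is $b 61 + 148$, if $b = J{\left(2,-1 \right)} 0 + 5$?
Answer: $453$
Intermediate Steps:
$J{\left(f,C \right)} = -6$ ($J{\left(f,C \right)} = -4 + 1 \left(-2\right) = -4 - 2 = -6$)
$b = 5$ ($b = \left(-6\right) 0 + 5 = 0 + 5 = 5$)
$b 61 + 148 = 5 \cdot 61 + 148 = 305 + 148 = 453$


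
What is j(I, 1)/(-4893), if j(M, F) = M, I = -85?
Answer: 85/4893 ≈ 0.017372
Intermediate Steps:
j(I, 1)/(-4893) = -85/(-4893) = -85*(-1/4893) = 85/4893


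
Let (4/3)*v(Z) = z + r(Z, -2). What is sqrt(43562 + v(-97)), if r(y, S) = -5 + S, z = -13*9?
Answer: sqrt(43469) ≈ 208.49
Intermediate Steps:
z = -117
v(Z) = -93 (v(Z) = 3*(-117 + (-5 - 2))/4 = 3*(-117 - 7)/4 = (3/4)*(-124) = -93)
sqrt(43562 + v(-97)) = sqrt(43562 - 93) = sqrt(43469)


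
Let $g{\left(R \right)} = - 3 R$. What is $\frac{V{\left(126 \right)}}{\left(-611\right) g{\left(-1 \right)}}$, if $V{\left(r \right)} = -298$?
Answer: $\frac{298}{1833} \approx 0.16258$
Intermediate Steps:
$\frac{V{\left(126 \right)}}{\left(-611\right) g{\left(-1 \right)}} = - \frac{298}{\left(-611\right) \left(\left(-3\right) \left(-1\right)\right)} = - \frac{298}{\left(-611\right) 3} = - \frac{298}{-1833} = \left(-298\right) \left(- \frac{1}{1833}\right) = \frac{298}{1833}$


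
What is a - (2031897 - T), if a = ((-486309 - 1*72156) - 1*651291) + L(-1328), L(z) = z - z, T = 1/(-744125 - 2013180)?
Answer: -8938226025166/2757305 ≈ -3.2417e+6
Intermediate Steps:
T = -1/2757305 (T = 1/(-2757305) = -1/2757305 ≈ -3.6267e-7)
L(z) = 0
a = -1209756 (a = ((-486309 - 1*72156) - 1*651291) + 0 = ((-486309 - 72156) - 651291) + 0 = (-558465 - 651291) + 0 = -1209756 + 0 = -1209756)
a - (2031897 - T) = -1209756 - (2031897 - 1*(-1/2757305)) = -1209756 - (2031897 + 1/2757305) = -1209756 - 1*5602559757586/2757305 = -1209756 - 5602559757586/2757305 = -8938226025166/2757305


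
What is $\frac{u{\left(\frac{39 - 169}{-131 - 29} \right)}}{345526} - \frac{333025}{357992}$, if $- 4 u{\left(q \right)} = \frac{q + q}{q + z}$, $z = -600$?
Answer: $- \frac{551582273181551}{592934589166952} \approx -0.93026$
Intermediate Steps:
$u{\left(q \right)} = - \frac{q}{2 \left(-600 + q\right)}$ ($u{\left(q \right)} = - \frac{\left(q + q\right) \frac{1}{q - 600}}{4} = - \frac{2 q \frac{1}{-600 + q}}{4} = - \frac{q}{2 \left(-600 + q\right)}$)
$\frac{u{\left(\frac{39 - 169}{-131 - 29} \right)}}{345526} - \frac{333025}{357992} = \frac{\left(-1\right) \frac{39 - 169}{-131 - 29} \frac{1}{-1200 + 2 \frac{39 - 169}{-131 - 29}}}{345526} - \frac{333025}{357992} = - \frac{\left(-130\right) \frac{1}{-160}}{-1200 + 2 \left(- \frac{130}{-160}\right)} \frac{1}{345526} - \frac{333025}{357992} = - \frac{\left(-130\right) \left(- \frac{1}{160}\right)}{-1200 + 2 \left(\left(-130\right) \left(- \frac{1}{160}\right)\right)} \frac{1}{345526} - \frac{333025}{357992} = \left(-1\right) \frac{13}{16} \frac{1}{-1200 + 2 \cdot \frac{13}{16}} \cdot \frac{1}{345526} - \frac{333025}{357992} = \left(-1\right) \frac{13}{16} \frac{1}{-1200 + \frac{13}{8}} \cdot \frac{1}{345526} - \frac{333025}{357992} = \left(-1\right) \frac{13}{16} \frac{1}{- \frac{9587}{8}} \cdot \frac{1}{345526} - \frac{333025}{357992} = \left(-1\right) \frac{13}{16} \left(- \frac{8}{9587}\right) \frac{1}{345526} - \frac{333025}{357992} = \frac{13}{19174} \cdot \frac{1}{345526} - \frac{333025}{357992} = \frac{13}{6625115524} - \frac{333025}{357992} = - \frac{551582273181551}{592934589166952}$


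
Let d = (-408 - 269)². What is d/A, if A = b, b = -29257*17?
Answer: -458329/497369 ≈ -0.92151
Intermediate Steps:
b = -497369
A = -497369
d = 458329 (d = (-677)² = 458329)
d/A = 458329/(-497369) = 458329*(-1/497369) = -458329/497369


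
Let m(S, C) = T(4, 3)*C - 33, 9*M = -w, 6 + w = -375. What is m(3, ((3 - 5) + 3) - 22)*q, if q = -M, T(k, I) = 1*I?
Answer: 4064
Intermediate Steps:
w = -381 (w = -6 - 375 = -381)
T(k, I) = I
M = 127/3 (M = (-1*(-381))/9 = (⅑)*381 = 127/3 ≈ 42.333)
m(S, C) = -33 + 3*C (m(S, C) = 3*C - 33 = -33 + 3*C)
q = -127/3 (q = -1*127/3 = -127/3 ≈ -42.333)
m(3, ((3 - 5) + 3) - 22)*q = (-33 + 3*(((3 - 5) + 3) - 22))*(-127/3) = (-33 + 3*((-2 + 3) - 22))*(-127/3) = (-33 + 3*(1 - 22))*(-127/3) = (-33 + 3*(-21))*(-127/3) = (-33 - 63)*(-127/3) = -96*(-127/3) = 4064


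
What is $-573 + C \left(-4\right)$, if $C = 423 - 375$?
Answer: $-765$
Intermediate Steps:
$C = 48$ ($C = 423 - 375 = 48$)
$-573 + C \left(-4\right) = -573 + 48 \left(-4\right) = -573 - 192 = -765$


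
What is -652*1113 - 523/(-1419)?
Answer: -1029733721/1419 ≈ -7.2568e+5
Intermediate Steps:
-652*1113 - 523/(-1419) = -725676 - 523*(-1/1419) = -725676 + 523/1419 = -1029733721/1419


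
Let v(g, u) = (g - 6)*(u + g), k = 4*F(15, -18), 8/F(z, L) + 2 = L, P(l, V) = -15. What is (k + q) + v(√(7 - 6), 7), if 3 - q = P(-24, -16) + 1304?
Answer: -6638/5 ≈ -1327.6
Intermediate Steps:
F(z, L) = 8/(-2 + L)
k = -8/5 (k = 4*(8/(-2 - 18)) = 4*(8/(-20)) = 4*(8*(-1/20)) = 4*(-⅖) = -8/5 ≈ -1.6000)
v(g, u) = (-6 + g)*(g + u)
q = -1286 (q = 3 - (-15 + 1304) = 3 - 1*1289 = 3 - 1289 = -1286)
(k + q) + v(√(7 - 6), 7) = (-8/5 - 1286) + ((√(7 - 6))² - 6*√(7 - 6) - 6*7 + √(7 - 6)*7) = -6438/5 + ((√1)² - 6*√1 - 42 + √1*7) = -6438/5 + (1² - 6*1 - 42 + 1*7) = -6438/5 + (1 - 6 - 42 + 7) = -6438/5 - 40 = -6638/5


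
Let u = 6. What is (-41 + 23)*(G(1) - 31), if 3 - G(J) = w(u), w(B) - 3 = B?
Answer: 666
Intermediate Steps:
w(B) = 3 + B
G(J) = -6 (G(J) = 3 - (3 + 6) = 3 - 1*9 = 3 - 9 = -6)
(-41 + 23)*(G(1) - 31) = (-41 + 23)*(-6 - 31) = -18*(-37) = 666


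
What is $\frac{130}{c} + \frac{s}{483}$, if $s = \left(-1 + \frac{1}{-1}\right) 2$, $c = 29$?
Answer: $\frac{62674}{14007} \approx 4.4745$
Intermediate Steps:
$s = -4$ ($s = \left(-1 - 1\right) 2 = \left(-2\right) 2 = -4$)
$\frac{130}{c} + \frac{s}{483} = \frac{130}{29} - \frac{4}{483} = \frac{62674}{14007}$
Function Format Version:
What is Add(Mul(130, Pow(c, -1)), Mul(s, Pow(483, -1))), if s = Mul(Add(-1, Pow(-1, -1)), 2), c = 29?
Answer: Rational(62674, 14007) ≈ 4.4745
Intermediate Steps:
s = -4 (s = Mul(Add(-1, -1), 2) = Mul(-2, 2) = -4)
Add(Mul(130, Pow(c, -1)), Mul(s, Pow(483, -1))) = Add(Mul(130, Pow(29, -1)), Mul(-4, Pow(483, -1))) = Add(Mul(130, Rational(1, 29)), Mul(-4, Rational(1, 483))) = Add(Rational(130, 29), Rational(-4, 483)) = Rational(62674, 14007)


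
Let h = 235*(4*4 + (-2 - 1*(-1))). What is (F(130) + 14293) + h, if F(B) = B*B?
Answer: 34718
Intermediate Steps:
h = 3525 (h = 235*(16 + (-2 + 1)) = 235*(16 - 1) = 235*15 = 3525)
F(B) = B**2
(F(130) + 14293) + h = (130**2 + 14293) + 3525 = (16900 + 14293) + 3525 = 31193 + 3525 = 34718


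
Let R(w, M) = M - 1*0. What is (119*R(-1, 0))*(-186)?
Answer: 0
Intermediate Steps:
R(w, M) = M (R(w, M) = M + 0 = M)
(119*R(-1, 0))*(-186) = (119*0)*(-186) = 0*(-186) = 0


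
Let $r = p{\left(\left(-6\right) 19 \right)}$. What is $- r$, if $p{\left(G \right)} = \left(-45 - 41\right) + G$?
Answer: $200$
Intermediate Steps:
$p{\left(G \right)} = -86 + G$
$r = -200$ ($r = -86 - 114 = -200$)
$- r = \left(-1\right) \left(-200\right) = 200$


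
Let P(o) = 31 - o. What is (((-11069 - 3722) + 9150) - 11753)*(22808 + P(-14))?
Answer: -397505082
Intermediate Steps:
(((-11069 - 3722) + 9150) - 11753)*(22808 + P(-14)) = (((-11069 - 3722) + 9150) - 11753)*(22808 + (31 - 1*(-14))) = ((-14791 + 9150) - 11753)*(22808 + (31 + 14)) = (-5641 - 11753)*(22808 + 45) = -17394*22853 = -397505082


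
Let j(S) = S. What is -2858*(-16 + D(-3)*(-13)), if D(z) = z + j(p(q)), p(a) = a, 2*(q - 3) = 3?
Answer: 101459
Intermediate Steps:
q = 9/2 (q = 3 + (½)*3 = 3 + 3/2 = 9/2 ≈ 4.5000)
D(z) = 9/2 + z (D(z) = z + 9/2 = 9/2 + z)
-2858*(-16 + D(-3)*(-13)) = -2858*(-16 + (9/2 - 3)*(-13)) = -2858*(-16 + (3/2)*(-13)) = -2858*(-16 - 39/2) = -2858*(-71/2) = 101459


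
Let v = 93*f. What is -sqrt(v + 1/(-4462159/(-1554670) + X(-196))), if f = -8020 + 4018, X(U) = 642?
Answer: -4*I*sqrt(138348466367068253489)/77120023 ≈ -610.07*I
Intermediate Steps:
f = -4002
v = -372186 (v = 93*(-4002) = -372186)
-sqrt(v + 1/(-4462159/(-1554670) + X(-196))) = -sqrt(-372186 + 1/(-4462159/(-1554670) + 642)) = -sqrt(-372186 + 1/(-4462159*(-1/1554670) + 642)) = -sqrt(-372186 + 1/(343243/119590 + 642)) = -sqrt(-372186 + 1/(77120023/119590)) = -sqrt(-372186 + 119590/77120023) = -sqrt(-28702992760688/77120023) = -4*I*sqrt(138348466367068253489)/77120023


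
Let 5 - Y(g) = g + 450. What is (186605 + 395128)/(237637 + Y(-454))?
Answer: 581733/237646 ≈ 2.4479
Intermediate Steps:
Y(g) = -445 - g (Y(g) = 5 - (g + 450) = 5 - (450 + g) = 5 + (-450 - g) = -445 - g)
(186605 + 395128)/(237637 + Y(-454)) = (186605 + 395128)/(237637 + (-445 - 1*(-454))) = 581733/(237637 + (-445 + 454)) = 581733/(237637 + 9) = 581733/237646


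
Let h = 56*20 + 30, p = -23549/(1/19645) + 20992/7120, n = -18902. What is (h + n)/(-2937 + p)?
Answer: 3949820/102933626189 ≈ 3.8372e-5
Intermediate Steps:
p = -205865945413/445 (p = -23549/1/19645 + 20992*(1/7120) = -23549*19645 + 1312/445 = -462620105 + 1312/445 = -205865945413/445 ≈ -4.6262e+8)
h = 1150 (h = 1120 + 30 = 1150)
(h + n)/(-2937 + p) = (1150 - 18902)/(-2937 - 205865945413/445) = -17752/(-205867252378/445) = -17752*(-445/205867252378) = 3949820/102933626189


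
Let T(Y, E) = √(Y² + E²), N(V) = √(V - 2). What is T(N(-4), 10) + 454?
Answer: 454 + √94 ≈ 463.70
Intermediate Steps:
N(V) = √(-2 + V)
T(Y, E) = √(E² + Y²)
T(N(-4), 10) + 454 = √(10² + (√(-2 - 4))²) + 454 = √(100 + (√(-6))²) + 454 = √(100 + (I*√6)²) + 454 = √(100 - 6) + 454 = √94 + 454 = 454 + √94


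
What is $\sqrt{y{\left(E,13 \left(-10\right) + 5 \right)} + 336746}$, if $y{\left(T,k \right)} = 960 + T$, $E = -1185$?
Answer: $\sqrt{336521} \approx 580.1$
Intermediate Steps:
$\sqrt{y{\left(E,13 \left(-10\right) + 5 \right)} + 336746} = \sqrt{\left(960 - 1185\right) + 336746} = \sqrt{-225 + 336746} = \sqrt{336521}$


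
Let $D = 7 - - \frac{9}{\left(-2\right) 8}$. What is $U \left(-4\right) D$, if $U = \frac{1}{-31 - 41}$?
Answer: $\frac{103}{288} \approx 0.35764$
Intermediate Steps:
$U = - \frac{1}{72}$ ($U = \frac{1}{-72} = - \frac{1}{72} \approx -0.013889$)
$D = \frac{103}{16}$ ($D = 7 - - \frac{9}{-16} = 7 - \left(-9\right) \left(- \frac{1}{16}\right) = 7 - \frac{9}{16} = \frac{103}{16} \approx 6.4375$)
$U \left(-4\right) D = \left(- \frac{1}{72}\right) \left(-4\right) \frac{103}{16} = \frac{1}{18} \cdot \frac{103}{16} = \frac{103}{288}$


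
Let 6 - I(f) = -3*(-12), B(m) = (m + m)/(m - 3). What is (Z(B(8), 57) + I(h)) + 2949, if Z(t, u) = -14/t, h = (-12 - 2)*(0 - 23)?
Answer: 23317/8 ≈ 2914.6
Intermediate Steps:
h = 322 (h = -14*(-23) = 322)
B(m) = 2*m/(-3 + m) (B(m) = (2*m)/(-3 + m) = 2*m/(-3 + m))
I(f) = -30 (I(f) = 6 - (-3)*(-12) = 6 - 1*36 = 6 - 36 = -30)
(Z(B(8), 57) + I(h)) + 2949 = (-14/(2*8/(-3 + 8)) - 30) + 2949 = (-14/(2*8/5) - 30) + 2949 = (-14/(2*8*(1/5)) - 30) + 2949 = (-14/16/5 - 30) + 2949 = (-14*5/16 - 30) + 2949 = (-35/8 - 30) + 2949 = -275/8 + 2949 = 23317/8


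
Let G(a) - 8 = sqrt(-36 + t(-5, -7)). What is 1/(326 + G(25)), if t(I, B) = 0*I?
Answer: 167/55796 - 3*I/55796 ≈ 0.002993 - 5.3767e-5*I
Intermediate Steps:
t(I, B) = 0
G(a) = 8 + 6*I (G(a) = 8 + sqrt(-36 + 0) = 8 + sqrt(-36) = 8 + 6*I)
1/(326 + G(25)) = 1/(326 + (8 + 6*I)) = 1/(334 + 6*I) = (334 - 6*I)/111592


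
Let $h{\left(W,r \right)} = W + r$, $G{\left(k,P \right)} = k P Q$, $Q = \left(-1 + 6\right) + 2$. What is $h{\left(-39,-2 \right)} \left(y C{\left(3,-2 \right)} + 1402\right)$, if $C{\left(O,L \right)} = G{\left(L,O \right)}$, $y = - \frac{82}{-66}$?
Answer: $- \frac{608768}{11} \approx -55343.0$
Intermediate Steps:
$Q = 7$ ($Q = 5 + 2 = 7$)
$y = \frac{41}{33}$ ($y = \left(-82\right) \left(- \frac{1}{66}\right) = \frac{41}{33} \approx 1.2424$)
$G{\left(k,P \right)} = 7 P k$ ($G{\left(k,P \right)} = k P 7 = P k 7 = 7 P k$)
$C{\left(O,L \right)} = 7 L O$ ($C{\left(O,L \right)} = 7 O L = 7 L O$)
$h{\left(-39,-2 \right)} \left(y C{\left(3,-2 \right)} + 1402\right) = \left(-39 - 2\right) \left(\frac{41 \cdot 7 \left(-2\right) 3}{33} + 1402\right) = - 41 \left(\frac{41}{33} \left(-42\right) + 1402\right) = - 41 \left(- \frac{574}{11} + 1402\right) = \left(-41\right) \frac{14848}{11} = - \frac{608768}{11}$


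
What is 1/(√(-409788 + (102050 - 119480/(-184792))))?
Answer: -I*√164197512008573/7108425127 ≈ -0.0018026*I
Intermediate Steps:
1/(√(-409788 + (102050 - 119480/(-184792)))) = 1/(√(-409788 + (102050 - 119480*(-1)/184792))) = 1/(√(-409788 + (102050 - 1*(-14935/23099)))) = 1/(√(-409788 + (102050 + 14935/23099))) = 1/(√(-409788 + 2357267885/23099)) = 1/(√(-7108425127/23099)) = 1/(I*√164197512008573/23099) = -I*√164197512008573/7108425127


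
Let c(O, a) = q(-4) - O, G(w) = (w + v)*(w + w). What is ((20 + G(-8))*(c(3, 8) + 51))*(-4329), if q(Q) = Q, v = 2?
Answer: -22095216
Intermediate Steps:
G(w) = 2*w*(2 + w) (G(w) = (w + 2)*(w + w) = (2 + w)*(2*w) = 2*w*(2 + w))
c(O, a) = -4 - O
((20 + G(-8))*(c(3, 8) + 51))*(-4329) = ((20 + 2*(-8)*(2 - 8))*((-4 - 1*3) + 51))*(-4329) = ((20 + 2*(-8)*(-6))*((-4 - 3) + 51))*(-4329) = ((20 + 96)*(-7 + 51))*(-4329) = (116*44)*(-4329) = 5104*(-4329) = -22095216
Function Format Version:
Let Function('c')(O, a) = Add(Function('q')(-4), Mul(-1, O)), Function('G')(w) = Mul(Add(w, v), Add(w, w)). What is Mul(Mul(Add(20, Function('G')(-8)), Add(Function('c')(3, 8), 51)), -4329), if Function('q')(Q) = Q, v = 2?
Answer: -22095216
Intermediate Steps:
Function('G')(w) = Mul(2, w, Add(2, w)) (Function('G')(w) = Mul(Add(w, 2), Add(w, w)) = Mul(Add(2, w), Mul(2, w)) = Mul(2, w, Add(2, w)))
Function('c')(O, a) = Add(-4, Mul(-1, O))
Mul(Mul(Add(20, Function('G')(-8)), Add(Function('c')(3, 8), 51)), -4329) = Mul(Mul(Add(20, Mul(2, -8, Add(2, -8))), Add(Add(-4, Mul(-1, 3)), 51)), -4329) = Mul(Mul(Add(20, Mul(2, -8, -6)), Add(Add(-4, -3), 51)), -4329) = Mul(Mul(Add(20, 96), Add(-7, 51)), -4329) = Mul(Mul(116, 44), -4329) = Mul(5104, -4329) = -22095216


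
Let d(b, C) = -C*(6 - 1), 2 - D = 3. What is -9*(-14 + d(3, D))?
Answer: 81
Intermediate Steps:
D = -1 (D = 2 - 1*3 = 2 - 3 = -1)
d(b, C) = -5*C (d(b, C) = -C*5 = -5*C)
-9*(-14 + d(3, D)) = -9*(-14 - 5*(-1)) = -9*(-14 + 5) = -9*(-9) = 81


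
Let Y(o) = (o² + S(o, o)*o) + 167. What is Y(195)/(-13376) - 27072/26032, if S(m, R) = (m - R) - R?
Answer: -22903901/21762752 ≈ -1.0524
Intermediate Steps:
S(m, R) = m - 2*R
Y(o) = 167 (Y(o) = (o² + (o - 2*o)*o) + 167 = (o² + (-o)*o) + 167 = (o² - o²) + 167 = 0 + 167 = 167)
Y(195)/(-13376) - 27072/26032 = 167/(-13376) - 27072/26032 = 167*(-1/13376) - 27072*1/26032 = -167/13376 - 1692/1627 = -22903901/21762752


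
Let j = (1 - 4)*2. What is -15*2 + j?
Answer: -36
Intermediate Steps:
j = -6 (j = -3*2 = -6)
-15*2 + j = -15*2 - 6 = -30 - 6 = -36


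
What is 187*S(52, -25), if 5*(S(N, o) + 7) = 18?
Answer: -3179/5 ≈ -635.80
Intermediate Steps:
S(N, o) = -17/5 (S(N, o) = -7 + (⅕)*18 = -7 + 18/5 = -17/5)
187*S(52, -25) = 187*(-17/5) = -3179/5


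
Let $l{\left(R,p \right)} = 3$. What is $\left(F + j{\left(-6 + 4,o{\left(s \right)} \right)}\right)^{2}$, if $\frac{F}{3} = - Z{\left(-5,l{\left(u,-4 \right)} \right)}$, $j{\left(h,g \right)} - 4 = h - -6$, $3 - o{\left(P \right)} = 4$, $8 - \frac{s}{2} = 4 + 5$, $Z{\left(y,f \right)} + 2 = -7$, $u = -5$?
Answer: $1225$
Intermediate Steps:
$Z{\left(y,f \right)} = -9$ ($Z{\left(y,f \right)} = -2 - 7 = -9$)
$s = -2$ ($s = 16 - 2 \left(4 + 5\right) = 16 - 18 = -2$)
$o{\left(P \right)} = -1$ ($o{\left(P \right)} = 3 - 4 = -1$)
$j{\left(h,g \right)} = 10 + h$ ($j{\left(h,g \right)} = 4 + \left(h - -6\right) = 4 + \left(h + 6\right) = 4 + \left(6 + h\right) = 10 + h$)
$F = 27$ ($F = 3 \left(\left(-1\right) \left(-9\right)\right) = 3 \cdot 9 = 27$)
$\left(F + j{\left(-6 + 4,o{\left(s \right)} \right)}\right)^{2} = \left(27 + \left(10 + \left(-6 + 4\right)\right)\right)^{2} = \left(27 + \left(10 - 2\right)\right)^{2} = \left(27 + 8\right)^{2} = 35^{2} = 1225$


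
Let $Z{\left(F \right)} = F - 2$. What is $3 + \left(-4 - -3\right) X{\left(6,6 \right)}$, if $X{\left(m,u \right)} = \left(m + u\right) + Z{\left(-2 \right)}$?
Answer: $-5$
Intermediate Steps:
$Z{\left(F \right)} = -2 + F$ ($Z{\left(F \right)} = F - 2 = -2 + F$)
$X{\left(m,u \right)} = -4 + m + u$ ($X{\left(m,u \right)} = \left(m + u\right) - 4 = -4 + m + u$)
$3 + \left(-4 - -3\right) X{\left(6,6 \right)} = 3 + \left(-4 - -3\right) \left(-4 + 6 + 6\right) = 3 + \left(-4 + 3\right) 8 = 3 - 8 = -5$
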